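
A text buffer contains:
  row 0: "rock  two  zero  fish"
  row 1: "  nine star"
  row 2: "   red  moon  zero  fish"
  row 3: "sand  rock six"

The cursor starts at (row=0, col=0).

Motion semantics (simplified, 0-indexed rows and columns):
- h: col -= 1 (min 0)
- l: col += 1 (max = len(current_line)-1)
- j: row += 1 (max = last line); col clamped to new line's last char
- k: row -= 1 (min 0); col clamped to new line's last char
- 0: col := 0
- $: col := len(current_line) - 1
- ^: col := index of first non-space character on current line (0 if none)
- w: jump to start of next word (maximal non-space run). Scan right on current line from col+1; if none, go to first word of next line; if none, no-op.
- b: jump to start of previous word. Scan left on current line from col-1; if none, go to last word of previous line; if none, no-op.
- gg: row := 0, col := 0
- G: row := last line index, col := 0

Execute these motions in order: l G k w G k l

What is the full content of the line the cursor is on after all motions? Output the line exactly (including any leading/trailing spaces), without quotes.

Answer:    red  moon  zero  fish

Derivation:
After 1 (l): row=0 col=1 char='o'
After 2 (G): row=3 col=0 char='s'
After 3 (k): row=2 col=0 char='_'
After 4 (w): row=2 col=3 char='r'
After 5 (G): row=3 col=0 char='s'
After 6 (k): row=2 col=0 char='_'
After 7 (l): row=2 col=1 char='_'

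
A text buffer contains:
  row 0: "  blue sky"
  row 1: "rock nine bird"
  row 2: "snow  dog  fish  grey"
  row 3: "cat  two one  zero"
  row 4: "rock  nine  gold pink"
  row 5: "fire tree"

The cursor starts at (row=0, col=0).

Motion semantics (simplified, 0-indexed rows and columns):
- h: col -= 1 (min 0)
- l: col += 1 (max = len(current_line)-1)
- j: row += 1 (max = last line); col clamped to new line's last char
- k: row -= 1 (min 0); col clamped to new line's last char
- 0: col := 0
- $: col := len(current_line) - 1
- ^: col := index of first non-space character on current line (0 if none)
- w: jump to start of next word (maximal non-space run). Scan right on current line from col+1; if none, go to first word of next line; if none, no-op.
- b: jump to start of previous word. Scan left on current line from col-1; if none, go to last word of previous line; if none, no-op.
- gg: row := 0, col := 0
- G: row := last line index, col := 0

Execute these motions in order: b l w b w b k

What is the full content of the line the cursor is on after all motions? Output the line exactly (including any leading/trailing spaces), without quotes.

Answer:   blue sky

Derivation:
After 1 (b): row=0 col=0 char='_'
After 2 (l): row=0 col=1 char='_'
After 3 (w): row=0 col=2 char='b'
After 4 (b): row=0 col=2 char='b'
After 5 (w): row=0 col=7 char='s'
After 6 (b): row=0 col=2 char='b'
After 7 (k): row=0 col=2 char='b'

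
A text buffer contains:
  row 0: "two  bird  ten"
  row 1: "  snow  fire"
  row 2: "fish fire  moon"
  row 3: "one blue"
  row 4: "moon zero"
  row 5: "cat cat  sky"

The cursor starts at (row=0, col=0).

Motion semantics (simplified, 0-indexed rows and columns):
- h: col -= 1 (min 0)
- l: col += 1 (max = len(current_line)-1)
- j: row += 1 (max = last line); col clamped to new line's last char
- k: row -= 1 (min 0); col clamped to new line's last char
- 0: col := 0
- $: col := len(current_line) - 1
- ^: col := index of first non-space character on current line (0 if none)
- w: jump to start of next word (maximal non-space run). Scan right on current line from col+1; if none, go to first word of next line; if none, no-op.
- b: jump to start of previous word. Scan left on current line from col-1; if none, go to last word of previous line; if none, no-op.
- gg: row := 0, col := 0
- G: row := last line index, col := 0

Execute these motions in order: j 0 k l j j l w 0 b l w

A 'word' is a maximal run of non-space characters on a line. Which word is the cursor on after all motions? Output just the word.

After 1 (j): row=1 col=0 char='_'
After 2 (0): row=1 col=0 char='_'
After 3 (k): row=0 col=0 char='t'
After 4 (l): row=0 col=1 char='w'
After 5 (j): row=1 col=1 char='_'
After 6 (j): row=2 col=1 char='i'
After 7 (l): row=2 col=2 char='s'
After 8 (w): row=2 col=5 char='f'
After 9 (0): row=2 col=0 char='f'
After 10 (b): row=1 col=8 char='f'
After 11 (l): row=1 col=9 char='i'
After 12 (w): row=2 col=0 char='f'

Answer: fish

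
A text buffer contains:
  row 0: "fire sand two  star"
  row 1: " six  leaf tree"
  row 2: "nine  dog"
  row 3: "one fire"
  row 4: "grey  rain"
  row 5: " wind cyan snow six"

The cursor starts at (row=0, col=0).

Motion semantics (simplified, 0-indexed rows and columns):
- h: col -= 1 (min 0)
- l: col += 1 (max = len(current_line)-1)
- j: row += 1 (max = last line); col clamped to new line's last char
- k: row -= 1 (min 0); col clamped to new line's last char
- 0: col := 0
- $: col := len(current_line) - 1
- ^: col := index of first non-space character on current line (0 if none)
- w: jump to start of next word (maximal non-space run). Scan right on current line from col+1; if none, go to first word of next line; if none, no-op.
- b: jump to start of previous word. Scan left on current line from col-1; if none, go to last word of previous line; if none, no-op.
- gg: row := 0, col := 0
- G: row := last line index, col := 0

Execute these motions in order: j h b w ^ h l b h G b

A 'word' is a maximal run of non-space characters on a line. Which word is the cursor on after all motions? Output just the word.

Answer: rain

Derivation:
After 1 (j): row=1 col=0 char='_'
After 2 (h): row=1 col=0 char='_'
After 3 (b): row=0 col=15 char='s'
After 4 (w): row=1 col=1 char='s'
After 5 (^): row=1 col=1 char='s'
After 6 (h): row=1 col=0 char='_'
After 7 (l): row=1 col=1 char='s'
After 8 (b): row=0 col=15 char='s'
After 9 (h): row=0 col=14 char='_'
After 10 (G): row=5 col=0 char='_'
After 11 (b): row=4 col=6 char='r'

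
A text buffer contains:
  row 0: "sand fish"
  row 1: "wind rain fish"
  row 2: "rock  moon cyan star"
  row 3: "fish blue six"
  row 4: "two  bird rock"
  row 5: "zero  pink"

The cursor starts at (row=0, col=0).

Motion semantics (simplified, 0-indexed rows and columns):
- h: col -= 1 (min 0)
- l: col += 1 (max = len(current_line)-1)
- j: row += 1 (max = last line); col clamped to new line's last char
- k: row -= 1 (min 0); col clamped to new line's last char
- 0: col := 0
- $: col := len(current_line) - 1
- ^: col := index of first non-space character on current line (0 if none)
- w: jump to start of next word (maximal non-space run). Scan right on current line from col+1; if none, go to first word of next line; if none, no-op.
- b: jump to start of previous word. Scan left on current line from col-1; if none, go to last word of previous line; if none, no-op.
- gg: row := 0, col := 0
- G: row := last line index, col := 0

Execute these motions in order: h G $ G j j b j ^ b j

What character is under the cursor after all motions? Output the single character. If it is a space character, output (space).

After 1 (h): row=0 col=0 char='s'
After 2 (G): row=5 col=0 char='z'
After 3 ($): row=5 col=9 char='k'
After 4 (G): row=5 col=0 char='z'
After 5 (j): row=5 col=0 char='z'
After 6 (j): row=5 col=0 char='z'
After 7 (b): row=4 col=10 char='r'
After 8 (j): row=5 col=9 char='k'
After 9 (^): row=5 col=0 char='z'
After 10 (b): row=4 col=10 char='r'
After 11 (j): row=5 col=9 char='k'

Answer: k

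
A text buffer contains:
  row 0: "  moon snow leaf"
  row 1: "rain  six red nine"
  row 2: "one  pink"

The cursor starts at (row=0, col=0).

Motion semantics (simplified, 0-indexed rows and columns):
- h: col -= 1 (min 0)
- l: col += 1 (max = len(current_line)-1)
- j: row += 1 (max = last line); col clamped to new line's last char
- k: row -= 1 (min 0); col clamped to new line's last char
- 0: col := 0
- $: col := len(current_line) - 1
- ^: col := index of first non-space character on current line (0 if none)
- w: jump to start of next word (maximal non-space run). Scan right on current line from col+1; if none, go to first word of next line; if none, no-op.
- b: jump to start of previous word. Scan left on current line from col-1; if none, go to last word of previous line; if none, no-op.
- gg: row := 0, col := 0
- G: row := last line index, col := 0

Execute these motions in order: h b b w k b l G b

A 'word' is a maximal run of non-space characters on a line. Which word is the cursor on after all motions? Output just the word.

Answer: nine

Derivation:
After 1 (h): row=0 col=0 char='_'
After 2 (b): row=0 col=0 char='_'
After 3 (b): row=0 col=0 char='_'
After 4 (w): row=0 col=2 char='m'
After 5 (k): row=0 col=2 char='m'
After 6 (b): row=0 col=2 char='m'
After 7 (l): row=0 col=3 char='o'
After 8 (G): row=2 col=0 char='o'
After 9 (b): row=1 col=14 char='n'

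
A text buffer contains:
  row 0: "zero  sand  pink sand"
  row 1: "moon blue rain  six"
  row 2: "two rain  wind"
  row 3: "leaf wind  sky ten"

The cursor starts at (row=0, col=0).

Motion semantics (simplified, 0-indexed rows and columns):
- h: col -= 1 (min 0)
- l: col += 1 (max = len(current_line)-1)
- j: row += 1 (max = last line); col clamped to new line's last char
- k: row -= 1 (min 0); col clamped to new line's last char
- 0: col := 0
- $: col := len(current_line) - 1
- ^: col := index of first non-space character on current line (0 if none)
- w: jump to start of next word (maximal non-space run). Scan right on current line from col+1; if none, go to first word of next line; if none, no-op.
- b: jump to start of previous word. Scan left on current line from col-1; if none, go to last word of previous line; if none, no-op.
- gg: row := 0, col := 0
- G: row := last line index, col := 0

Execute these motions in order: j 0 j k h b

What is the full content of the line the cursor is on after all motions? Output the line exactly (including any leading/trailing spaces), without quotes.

Answer: zero  sand  pink sand

Derivation:
After 1 (j): row=1 col=0 char='m'
After 2 (0): row=1 col=0 char='m'
After 3 (j): row=2 col=0 char='t'
After 4 (k): row=1 col=0 char='m'
After 5 (h): row=1 col=0 char='m'
After 6 (b): row=0 col=17 char='s'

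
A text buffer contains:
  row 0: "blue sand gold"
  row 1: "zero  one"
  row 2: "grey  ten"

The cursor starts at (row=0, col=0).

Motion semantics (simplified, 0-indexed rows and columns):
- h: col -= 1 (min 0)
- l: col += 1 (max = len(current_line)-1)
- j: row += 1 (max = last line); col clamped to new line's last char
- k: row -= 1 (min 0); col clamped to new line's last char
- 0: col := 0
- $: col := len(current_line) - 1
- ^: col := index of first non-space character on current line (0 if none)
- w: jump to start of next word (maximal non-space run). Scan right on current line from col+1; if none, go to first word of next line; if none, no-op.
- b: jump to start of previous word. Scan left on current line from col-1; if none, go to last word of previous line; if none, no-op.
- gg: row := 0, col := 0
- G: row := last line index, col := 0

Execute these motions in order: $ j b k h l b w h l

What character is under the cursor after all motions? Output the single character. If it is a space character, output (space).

Answer: g

Derivation:
After 1 ($): row=0 col=13 char='d'
After 2 (j): row=1 col=8 char='e'
After 3 (b): row=1 col=6 char='o'
After 4 (k): row=0 col=6 char='a'
After 5 (h): row=0 col=5 char='s'
After 6 (l): row=0 col=6 char='a'
After 7 (b): row=0 col=5 char='s'
After 8 (w): row=0 col=10 char='g'
After 9 (h): row=0 col=9 char='_'
After 10 (l): row=0 col=10 char='g'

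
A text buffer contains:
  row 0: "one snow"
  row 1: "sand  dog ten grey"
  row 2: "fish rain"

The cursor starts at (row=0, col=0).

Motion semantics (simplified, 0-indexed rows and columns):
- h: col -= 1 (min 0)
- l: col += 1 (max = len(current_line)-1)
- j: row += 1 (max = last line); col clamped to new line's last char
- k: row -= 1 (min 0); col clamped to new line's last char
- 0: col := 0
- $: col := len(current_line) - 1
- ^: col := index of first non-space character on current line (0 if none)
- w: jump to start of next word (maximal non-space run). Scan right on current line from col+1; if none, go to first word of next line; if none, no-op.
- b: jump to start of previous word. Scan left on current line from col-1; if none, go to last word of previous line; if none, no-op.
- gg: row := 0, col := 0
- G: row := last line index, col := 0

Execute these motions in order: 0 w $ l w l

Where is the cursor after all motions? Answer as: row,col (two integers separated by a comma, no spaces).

After 1 (0): row=0 col=0 char='o'
After 2 (w): row=0 col=4 char='s'
After 3 ($): row=0 col=7 char='w'
After 4 (l): row=0 col=7 char='w'
After 5 (w): row=1 col=0 char='s'
After 6 (l): row=1 col=1 char='a'

Answer: 1,1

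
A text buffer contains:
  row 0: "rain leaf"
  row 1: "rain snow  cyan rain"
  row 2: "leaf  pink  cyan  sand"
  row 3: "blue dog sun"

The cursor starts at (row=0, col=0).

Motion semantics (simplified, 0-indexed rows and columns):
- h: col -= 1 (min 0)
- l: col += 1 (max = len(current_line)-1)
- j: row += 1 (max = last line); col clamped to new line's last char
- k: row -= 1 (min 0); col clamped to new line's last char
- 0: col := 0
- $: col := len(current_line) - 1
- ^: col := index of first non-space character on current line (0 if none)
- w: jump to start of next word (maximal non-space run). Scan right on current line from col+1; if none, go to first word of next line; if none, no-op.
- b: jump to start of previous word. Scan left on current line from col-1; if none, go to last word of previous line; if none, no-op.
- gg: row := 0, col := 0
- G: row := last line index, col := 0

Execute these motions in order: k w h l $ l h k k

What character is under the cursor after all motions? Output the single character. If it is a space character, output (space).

After 1 (k): row=0 col=0 char='r'
After 2 (w): row=0 col=5 char='l'
After 3 (h): row=0 col=4 char='_'
After 4 (l): row=0 col=5 char='l'
After 5 ($): row=0 col=8 char='f'
After 6 (l): row=0 col=8 char='f'
After 7 (h): row=0 col=7 char='a'
After 8 (k): row=0 col=7 char='a'
After 9 (k): row=0 col=7 char='a'

Answer: a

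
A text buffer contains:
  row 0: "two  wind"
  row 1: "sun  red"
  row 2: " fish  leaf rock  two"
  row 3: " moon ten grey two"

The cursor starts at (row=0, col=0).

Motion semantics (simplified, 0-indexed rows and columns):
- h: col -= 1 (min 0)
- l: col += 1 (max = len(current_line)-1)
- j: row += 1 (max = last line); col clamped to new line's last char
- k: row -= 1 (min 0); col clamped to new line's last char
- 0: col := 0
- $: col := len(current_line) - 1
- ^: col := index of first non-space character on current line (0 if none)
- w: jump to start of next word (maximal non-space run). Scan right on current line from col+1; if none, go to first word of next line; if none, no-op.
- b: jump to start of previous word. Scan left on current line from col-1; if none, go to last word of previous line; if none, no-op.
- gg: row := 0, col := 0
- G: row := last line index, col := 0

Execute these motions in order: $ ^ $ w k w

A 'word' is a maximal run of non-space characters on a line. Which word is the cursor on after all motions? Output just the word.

After 1 ($): row=0 col=8 char='d'
After 2 (^): row=0 col=0 char='t'
After 3 ($): row=0 col=8 char='d'
After 4 (w): row=1 col=0 char='s'
After 5 (k): row=0 col=0 char='t'
After 6 (w): row=0 col=5 char='w'

Answer: wind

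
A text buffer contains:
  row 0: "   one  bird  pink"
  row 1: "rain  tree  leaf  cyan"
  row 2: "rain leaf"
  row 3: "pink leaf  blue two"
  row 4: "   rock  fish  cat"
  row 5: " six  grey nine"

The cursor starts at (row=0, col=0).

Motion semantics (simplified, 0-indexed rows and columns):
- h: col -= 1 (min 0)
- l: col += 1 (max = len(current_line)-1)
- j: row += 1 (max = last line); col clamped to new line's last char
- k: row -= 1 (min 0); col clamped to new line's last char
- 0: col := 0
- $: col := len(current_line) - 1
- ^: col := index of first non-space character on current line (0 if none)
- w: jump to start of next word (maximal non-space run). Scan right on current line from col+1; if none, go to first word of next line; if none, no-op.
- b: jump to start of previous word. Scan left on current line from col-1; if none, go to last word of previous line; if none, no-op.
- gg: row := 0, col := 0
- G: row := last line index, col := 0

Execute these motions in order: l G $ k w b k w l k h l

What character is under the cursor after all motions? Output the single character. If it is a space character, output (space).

Answer: f

Derivation:
After 1 (l): row=0 col=1 char='_'
After 2 (G): row=5 col=0 char='_'
After 3 ($): row=5 col=14 char='e'
After 4 (k): row=4 col=14 char='_'
After 5 (w): row=4 col=15 char='c'
After 6 (b): row=4 col=9 char='f'
After 7 (k): row=3 col=9 char='_'
After 8 (w): row=3 col=11 char='b'
After 9 (l): row=3 col=12 char='l'
After 10 (k): row=2 col=8 char='f'
After 11 (h): row=2 col=7 char='a'
After 12 (l): row=2 col=8 char='f'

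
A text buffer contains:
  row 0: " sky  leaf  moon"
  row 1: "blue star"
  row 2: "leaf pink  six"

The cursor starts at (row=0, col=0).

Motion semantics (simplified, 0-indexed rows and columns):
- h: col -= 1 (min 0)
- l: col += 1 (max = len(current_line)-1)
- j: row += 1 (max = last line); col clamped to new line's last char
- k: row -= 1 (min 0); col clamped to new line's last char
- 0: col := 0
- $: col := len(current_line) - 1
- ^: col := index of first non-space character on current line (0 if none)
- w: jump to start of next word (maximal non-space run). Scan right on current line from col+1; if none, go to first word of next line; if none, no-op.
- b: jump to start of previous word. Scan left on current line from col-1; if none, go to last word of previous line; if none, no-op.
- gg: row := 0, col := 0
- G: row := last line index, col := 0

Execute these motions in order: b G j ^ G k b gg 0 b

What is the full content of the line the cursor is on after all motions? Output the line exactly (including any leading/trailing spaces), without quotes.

After 1 (b): row=0 col=0 char='_'
After 2 (G): row=2 col=0 char='l'
After 3 (j): row=2 col=0 char='l'
After 4 (^): row=2 col=0 char='l'
After 5 (G): row=2 col=0 char='l'
After 6 (k): row=1 col=0 char='b'
After 7 (b): row=0 col=12 char='m'
After 8 (gg): row=0 col=0 char='_'
After 9 (0): row=0 col=0 char='_'
After 10 (b): row=0 col=0 char='_'

Answer:  sky  leaf  moon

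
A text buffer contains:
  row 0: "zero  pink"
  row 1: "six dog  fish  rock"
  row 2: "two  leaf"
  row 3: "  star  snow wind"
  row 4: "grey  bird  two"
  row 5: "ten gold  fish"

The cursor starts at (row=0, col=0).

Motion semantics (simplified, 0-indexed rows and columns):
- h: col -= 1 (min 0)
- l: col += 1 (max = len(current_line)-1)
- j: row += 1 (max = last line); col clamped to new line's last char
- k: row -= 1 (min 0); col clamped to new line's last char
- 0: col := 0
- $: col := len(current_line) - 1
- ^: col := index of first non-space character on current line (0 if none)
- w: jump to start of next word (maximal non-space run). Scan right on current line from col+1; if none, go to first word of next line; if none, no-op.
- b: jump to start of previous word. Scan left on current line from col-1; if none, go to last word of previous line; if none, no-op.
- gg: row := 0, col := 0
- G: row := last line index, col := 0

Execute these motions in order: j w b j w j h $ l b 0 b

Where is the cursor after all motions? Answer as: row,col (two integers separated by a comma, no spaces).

After 1 (j): row=1 col=0 char='s'
After 2 (w): row=1 col=4 char='d'
After 3 (b): row=1 col=0 char='s'
After 4 (j): row=2 col=0 char='t'
After 5 (w): row=2 col=5 char='l'
After 6 (j): row=3 col=5 char='r'
After 7 (h): row=3 col=4 char='a'
After 8 ($): row=3 col=16 char='d'
After 9 (l): row=3 col=16 char='d'
After 10 (b): row=3 col=13 char='w'
After 11 (0): row=3 col=0 char='_'
After 12 (b): row=2 col=5 char='l'

Answer: 2,5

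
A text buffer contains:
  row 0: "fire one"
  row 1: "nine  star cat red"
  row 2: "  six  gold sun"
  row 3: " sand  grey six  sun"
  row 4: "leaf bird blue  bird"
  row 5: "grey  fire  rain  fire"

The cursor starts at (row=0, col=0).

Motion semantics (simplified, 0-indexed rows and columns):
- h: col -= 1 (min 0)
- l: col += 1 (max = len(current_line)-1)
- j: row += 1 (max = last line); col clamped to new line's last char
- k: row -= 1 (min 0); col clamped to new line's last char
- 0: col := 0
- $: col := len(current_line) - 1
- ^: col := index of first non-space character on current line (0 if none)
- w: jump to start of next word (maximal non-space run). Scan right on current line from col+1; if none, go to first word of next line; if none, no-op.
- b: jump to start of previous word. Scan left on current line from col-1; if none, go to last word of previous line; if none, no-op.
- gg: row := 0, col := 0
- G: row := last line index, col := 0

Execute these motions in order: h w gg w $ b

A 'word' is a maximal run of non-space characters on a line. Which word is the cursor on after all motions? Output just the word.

Answer: one

Derivation:
After 1 (h): row=0 col=0 char='f'
After 2 (w): row=0 col=5 char='o'
After 3 (gg): row=0 col=0 char='f'
After 4 (w): row=0 col=5 char='o'
After 5 ($): row=0 col=7 char='e'
After 6 (b): row=0 col=5 char='o'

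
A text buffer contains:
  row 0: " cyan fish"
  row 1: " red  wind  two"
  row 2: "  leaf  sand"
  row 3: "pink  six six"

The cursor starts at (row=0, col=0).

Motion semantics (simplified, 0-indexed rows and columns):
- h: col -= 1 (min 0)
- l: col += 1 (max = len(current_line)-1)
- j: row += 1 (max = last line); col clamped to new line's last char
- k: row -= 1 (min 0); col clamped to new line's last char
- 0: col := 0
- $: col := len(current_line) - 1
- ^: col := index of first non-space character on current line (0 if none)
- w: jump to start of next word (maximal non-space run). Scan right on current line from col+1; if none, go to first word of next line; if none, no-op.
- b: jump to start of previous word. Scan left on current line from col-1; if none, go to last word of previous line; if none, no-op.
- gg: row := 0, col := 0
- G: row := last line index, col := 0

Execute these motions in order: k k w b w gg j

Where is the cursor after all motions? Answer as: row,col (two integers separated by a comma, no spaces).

After 1 (k): row=0 col=0 char='_'
After 2 (k): row=0 col=0 char='_'
After 3 (w): row=0 col=1 char='c'
After 4 (b): row=0 col=1 char='c'
After 5 (w): row=0 col=6 char='f'
After 6 (gg): row=0 col=0 char='_'
After 7 (j): row=1 col=0 char='_'

Answer: 1,0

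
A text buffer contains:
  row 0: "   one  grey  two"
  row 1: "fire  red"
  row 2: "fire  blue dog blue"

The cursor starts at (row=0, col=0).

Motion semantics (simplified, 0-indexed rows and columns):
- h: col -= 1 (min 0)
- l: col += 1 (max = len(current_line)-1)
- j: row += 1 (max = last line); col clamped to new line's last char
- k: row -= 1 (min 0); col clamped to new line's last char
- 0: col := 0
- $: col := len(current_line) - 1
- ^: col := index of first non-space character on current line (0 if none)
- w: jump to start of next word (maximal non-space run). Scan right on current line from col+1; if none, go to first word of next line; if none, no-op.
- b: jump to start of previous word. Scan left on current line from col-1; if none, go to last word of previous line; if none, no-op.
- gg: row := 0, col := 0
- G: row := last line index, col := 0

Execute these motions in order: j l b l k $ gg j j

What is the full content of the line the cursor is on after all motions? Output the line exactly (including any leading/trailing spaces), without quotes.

Answer: fire  blue dog blue

Derivation:
After 1 (j): row=1 col=0 char='f'
After 2 (l): row=1 col=1 char='i'
After 3 (b): row=1 col=0 char='f'
After 4 (l): row=1 col=1 char='i'
After 5 (k): row=0 col=1 char='_'
After 6 ($): row=0 col=16 char='o'
After 7 (gg): row=0 col=0 char='_'
After 8 (j): row=1 col=0 char='f'
After 9 (j): row=2 col=0 char='f'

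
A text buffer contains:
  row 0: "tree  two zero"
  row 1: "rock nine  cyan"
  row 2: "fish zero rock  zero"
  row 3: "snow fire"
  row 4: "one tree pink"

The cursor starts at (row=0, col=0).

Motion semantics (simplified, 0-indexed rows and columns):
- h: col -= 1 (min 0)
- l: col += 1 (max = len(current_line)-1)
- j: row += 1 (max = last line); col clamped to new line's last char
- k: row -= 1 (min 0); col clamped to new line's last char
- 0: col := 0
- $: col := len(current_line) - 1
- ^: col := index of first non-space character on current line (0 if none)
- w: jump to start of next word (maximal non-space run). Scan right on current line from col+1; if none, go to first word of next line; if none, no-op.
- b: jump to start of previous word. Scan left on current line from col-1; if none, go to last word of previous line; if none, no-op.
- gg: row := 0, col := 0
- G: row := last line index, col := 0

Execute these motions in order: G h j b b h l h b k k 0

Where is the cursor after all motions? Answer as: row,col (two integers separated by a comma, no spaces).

Answer: 0,0

Derivation:
After 1 (G): row=4 col=0 char='o'
After 2 (h): row=4 col=0 char='o'
After 3 (j): row=4 col=0 char='o'
After 4 (b): row=3 col=5 char='f'
After 5 (b): row=3 col=0 char='s'
After 6 (h): row=3 col=0 char='s'
After 7 (l): row=3 col=1 char='n'
After 8 (h): row=3 col=0 char='s'
After 9 (b): row=2 col=16 char='z'
After 10 (k): row=1 col=14 char='n'
After 11 (k): row=0 col=13 char='o'
After 12 (0): row=0 col=0 char='t'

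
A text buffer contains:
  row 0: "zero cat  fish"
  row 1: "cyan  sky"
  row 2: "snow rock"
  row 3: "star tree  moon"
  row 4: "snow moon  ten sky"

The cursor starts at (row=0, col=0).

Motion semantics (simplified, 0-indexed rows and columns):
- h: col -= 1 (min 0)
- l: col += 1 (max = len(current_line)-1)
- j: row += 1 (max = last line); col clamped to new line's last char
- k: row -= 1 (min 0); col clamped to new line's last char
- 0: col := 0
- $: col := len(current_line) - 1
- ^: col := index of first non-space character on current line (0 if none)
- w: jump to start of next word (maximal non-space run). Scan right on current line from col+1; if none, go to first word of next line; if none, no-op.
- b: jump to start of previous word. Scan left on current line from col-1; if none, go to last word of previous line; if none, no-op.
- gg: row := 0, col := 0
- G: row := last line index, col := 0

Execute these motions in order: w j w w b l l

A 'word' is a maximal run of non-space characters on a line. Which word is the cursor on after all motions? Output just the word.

Answer: sky

Derivation:
After 1 (w): row=0 col=5 char='c'
After 2 (j): row=1 col=5 char='_'
After 3 (w): row=1 col=6 char='s'
After 4 (w): row=2 col=0 char='s'
After 5 (b): row=1 col=6 char='s'
After 6 (l): row=1 col=7 char='k'
After 7 (l): row=1 col=8 char='y'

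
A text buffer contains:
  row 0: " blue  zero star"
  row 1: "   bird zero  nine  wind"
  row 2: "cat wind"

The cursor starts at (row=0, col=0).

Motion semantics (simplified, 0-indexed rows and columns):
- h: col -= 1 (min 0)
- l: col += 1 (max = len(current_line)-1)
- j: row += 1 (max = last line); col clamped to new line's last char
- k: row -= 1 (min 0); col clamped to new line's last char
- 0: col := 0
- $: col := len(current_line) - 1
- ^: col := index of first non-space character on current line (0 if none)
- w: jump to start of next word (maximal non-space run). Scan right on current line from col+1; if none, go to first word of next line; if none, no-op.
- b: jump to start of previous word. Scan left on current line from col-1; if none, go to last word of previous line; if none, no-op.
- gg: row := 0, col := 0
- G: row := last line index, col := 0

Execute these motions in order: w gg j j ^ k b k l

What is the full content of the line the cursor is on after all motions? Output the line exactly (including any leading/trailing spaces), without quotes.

Answer:  blue  zero star

Derivation:
After 1 (w): row=0 col=1 char='b'
After 2 (gg): row=0 col=0 char='_'
After 3 (j): row=1 col=0 char='_'
After 4 (j): row=2 col=0 char='c'
After 5 (^): row=2 col=0 char='c'
After 6 (k): row=1 col=0 char='_'
After 7 (b): row=0 col=12 char='s'
After 8 (k): row=0 col=12 char='s'
After 9 (l): row=0 col=13 char='t'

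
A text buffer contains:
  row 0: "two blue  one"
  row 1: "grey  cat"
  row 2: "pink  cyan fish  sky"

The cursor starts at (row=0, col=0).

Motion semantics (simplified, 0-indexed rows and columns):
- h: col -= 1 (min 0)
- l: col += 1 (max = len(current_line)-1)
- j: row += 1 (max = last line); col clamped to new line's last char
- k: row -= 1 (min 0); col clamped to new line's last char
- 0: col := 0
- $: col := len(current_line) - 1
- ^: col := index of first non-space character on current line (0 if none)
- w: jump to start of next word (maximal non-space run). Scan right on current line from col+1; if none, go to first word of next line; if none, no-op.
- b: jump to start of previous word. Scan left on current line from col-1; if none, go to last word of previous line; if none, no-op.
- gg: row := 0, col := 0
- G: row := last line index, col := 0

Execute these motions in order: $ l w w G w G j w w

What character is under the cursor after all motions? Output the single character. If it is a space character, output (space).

Answer: f

Derivation:
After 1 ($): row=0 col=12 char='e'
After 2 (l): row=0 col=12 char='e'
After 3 (w): row=1 col=0 char='g'
After 4 (w): row=1 col=6 char='c'
After 5 (G): row=2 col=0 char='p'
After 6 (w): row=2 col=6 char='c'
After 7 (G): row=2 col=0 char='p'
After 8 (j): row=2 col=0 char='p'
After 9 (w): row=2 col=6 char='c'
After 10 (w): row=2 col=11 char='f'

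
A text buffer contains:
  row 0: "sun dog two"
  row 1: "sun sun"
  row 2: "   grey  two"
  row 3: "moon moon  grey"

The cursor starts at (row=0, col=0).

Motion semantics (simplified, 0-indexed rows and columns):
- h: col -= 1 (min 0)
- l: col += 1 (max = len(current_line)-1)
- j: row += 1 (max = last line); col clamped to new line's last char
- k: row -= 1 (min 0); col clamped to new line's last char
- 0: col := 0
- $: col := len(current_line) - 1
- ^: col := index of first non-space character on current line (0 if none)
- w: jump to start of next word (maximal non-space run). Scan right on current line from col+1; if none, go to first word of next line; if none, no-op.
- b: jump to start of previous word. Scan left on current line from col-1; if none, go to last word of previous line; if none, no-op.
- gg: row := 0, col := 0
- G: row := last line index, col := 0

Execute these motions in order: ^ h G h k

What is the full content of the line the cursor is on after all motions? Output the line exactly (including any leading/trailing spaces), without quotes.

Answer:    grey  two

Derivation:
After 1 (^): row=0 col=0 char='s'
After 2 (h): row=0 col=0 char='s'
After 3 (G): row=3 col=0 char='m'
After 4 (h): row=3 col=0 char='m'
After 5 (k): row=2 col=0 char='_'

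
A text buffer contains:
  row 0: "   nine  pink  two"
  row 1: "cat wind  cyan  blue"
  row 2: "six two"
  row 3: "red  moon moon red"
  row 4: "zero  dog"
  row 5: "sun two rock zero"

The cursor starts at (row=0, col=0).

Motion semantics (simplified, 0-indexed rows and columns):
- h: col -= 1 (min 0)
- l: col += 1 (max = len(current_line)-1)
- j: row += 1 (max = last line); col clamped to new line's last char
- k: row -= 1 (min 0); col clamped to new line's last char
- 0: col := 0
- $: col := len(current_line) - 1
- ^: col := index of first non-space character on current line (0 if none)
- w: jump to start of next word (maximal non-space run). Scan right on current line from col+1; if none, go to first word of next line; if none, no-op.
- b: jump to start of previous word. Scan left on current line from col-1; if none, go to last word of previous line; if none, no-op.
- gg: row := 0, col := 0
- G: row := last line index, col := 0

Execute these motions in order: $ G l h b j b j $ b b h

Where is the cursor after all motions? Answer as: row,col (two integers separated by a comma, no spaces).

Answer: 5,7

Derivation:
After 1 ($): row=0 col=17 char='o'
After 2 (G): row=5 col=0 char='s'
After 3 (l): row=5 col=1 char='u'
After 4 (h): row=5 col=0 char='s'
After 5 (b): row=4 col=6 char='d'
After 6 (j): row=5 col=6 char='o'
After 7 (b): row=5 col=4 char='t'
After 8 (j): row=5 col=4 char='t'
After 9 ($): row=5 col=16 char='o'
After 10 (b): row=5 col=13 char='z'
After 11 (b): row=5 col=8 char='r'
After 12 (h): row=5 col=7 char='_'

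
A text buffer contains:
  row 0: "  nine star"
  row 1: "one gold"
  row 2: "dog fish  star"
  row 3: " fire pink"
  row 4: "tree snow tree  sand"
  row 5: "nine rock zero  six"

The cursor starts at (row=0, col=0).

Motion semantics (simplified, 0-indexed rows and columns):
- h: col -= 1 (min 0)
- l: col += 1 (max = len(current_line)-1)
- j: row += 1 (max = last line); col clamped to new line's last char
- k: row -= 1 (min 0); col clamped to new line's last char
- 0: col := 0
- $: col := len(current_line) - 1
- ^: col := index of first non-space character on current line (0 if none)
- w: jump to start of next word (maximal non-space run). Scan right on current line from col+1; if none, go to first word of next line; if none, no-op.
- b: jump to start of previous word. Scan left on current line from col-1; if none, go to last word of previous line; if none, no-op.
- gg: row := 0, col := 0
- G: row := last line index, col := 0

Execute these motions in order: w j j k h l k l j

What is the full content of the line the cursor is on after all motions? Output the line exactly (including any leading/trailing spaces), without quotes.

After 1 (w): row=0 col=2 char='n'
After 2 (j): row=1 col=2 char='e'
After 3 (j): row=2 col=2 char='g'
After 4 (k): row=1 col=2 char='e'
After 5 (h): row=1 col=1 char='n'
After 6 (l): row=1 col=2 char='e'
After 7 (k): row=0 col=2 char='n'
After 8 (l): row=0 col=3 char='i'
After 9 (j): row=1 col=3 char='_'

Answer: one gold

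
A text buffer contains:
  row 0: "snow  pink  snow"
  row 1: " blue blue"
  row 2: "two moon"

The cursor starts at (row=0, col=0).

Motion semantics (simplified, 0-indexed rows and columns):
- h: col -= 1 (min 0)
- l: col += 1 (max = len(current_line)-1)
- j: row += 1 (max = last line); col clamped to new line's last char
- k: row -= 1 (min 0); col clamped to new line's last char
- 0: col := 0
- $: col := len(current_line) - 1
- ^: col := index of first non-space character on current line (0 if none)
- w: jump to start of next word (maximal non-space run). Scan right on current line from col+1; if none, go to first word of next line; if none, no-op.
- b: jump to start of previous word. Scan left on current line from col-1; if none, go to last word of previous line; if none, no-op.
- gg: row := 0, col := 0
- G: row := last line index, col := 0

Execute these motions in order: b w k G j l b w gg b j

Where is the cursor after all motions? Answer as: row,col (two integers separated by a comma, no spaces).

After 1 (b): row=0 col=0 char='s'
After 2 (w): row=0 col=6 char='p'
After 3 (k): row=0 col=6 char='p'
After 4 (G): row=2 col=0 char='t'
After 5 (j): row=2 col=0 char='t'
After 6 (l): row=2 col=1 char='w'
After 7 (b): row=2 col=0 char='t'
After 8 (w): row=2 col=4 char='m'
After 9 (gg): row=0 col=0 char='s'
After 10 (b): row=0 col=0 char='s'
After 11 (j): row=1 col=0 char='_'

Answer: 1,0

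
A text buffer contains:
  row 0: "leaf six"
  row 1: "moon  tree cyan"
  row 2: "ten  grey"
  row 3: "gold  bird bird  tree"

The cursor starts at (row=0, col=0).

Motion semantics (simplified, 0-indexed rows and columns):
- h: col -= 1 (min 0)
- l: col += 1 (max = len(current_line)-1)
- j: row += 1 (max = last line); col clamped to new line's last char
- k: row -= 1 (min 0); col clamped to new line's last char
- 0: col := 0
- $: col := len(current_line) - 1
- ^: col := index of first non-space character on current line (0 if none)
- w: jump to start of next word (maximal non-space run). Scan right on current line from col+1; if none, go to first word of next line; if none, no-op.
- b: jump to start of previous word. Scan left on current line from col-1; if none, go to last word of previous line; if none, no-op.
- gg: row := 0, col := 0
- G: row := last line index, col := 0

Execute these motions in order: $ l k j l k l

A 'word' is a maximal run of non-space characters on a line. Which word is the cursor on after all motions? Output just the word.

Answer: six

Derivation:
After 1 ($): row=0 col=7 char='x'
After 2 (l): row=0 col=7 char='x'
After 3 (k): row=0 col=7 char='x'
After 4 (j): row=1 col=7 char='r'
After 5 (l): row=1 col=8 char='e'
After 6 (k): row=0 col=7 char='x'
After 7 (l): row=0 col=7 char='x'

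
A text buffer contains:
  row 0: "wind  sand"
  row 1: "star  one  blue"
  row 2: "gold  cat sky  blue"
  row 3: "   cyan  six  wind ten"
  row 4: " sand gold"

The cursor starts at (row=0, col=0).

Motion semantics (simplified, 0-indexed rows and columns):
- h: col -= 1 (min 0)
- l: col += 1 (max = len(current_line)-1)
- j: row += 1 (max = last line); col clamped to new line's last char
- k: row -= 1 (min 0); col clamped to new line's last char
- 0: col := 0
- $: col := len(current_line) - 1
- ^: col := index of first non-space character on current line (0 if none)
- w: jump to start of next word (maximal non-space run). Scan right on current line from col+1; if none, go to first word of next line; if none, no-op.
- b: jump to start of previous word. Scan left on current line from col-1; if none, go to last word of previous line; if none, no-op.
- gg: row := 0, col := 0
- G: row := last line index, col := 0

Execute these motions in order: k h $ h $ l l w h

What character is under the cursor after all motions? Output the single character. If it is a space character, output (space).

After 1 (k): row=0 col=0 char='w'
After 2 (h): row=0 col=0 char='w'
After 3 ($): row=0 col=9 char='d'
After 4 (h): row=0 col=8 char='n'
After 5 ($): row=0 col=9 char='d'
After 6 (l): row=0 col=9 char='d'
After 7 (l): row=0 col=9 char='d'
After 8 (w): row=1 col=0 char='s'
After 9 (h): row=1 col=0 char='s'

Answer: s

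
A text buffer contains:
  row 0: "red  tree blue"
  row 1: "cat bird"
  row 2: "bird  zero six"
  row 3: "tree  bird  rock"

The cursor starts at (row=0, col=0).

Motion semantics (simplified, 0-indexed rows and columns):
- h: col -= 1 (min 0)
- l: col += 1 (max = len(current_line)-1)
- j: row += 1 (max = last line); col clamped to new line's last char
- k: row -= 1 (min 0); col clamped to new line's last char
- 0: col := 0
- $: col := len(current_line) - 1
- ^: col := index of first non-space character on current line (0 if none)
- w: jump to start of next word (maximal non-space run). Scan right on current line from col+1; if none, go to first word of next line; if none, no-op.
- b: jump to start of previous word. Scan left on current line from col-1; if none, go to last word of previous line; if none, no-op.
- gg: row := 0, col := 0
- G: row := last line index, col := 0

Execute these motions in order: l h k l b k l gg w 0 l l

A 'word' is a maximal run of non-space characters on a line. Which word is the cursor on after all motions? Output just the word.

After 1 (l): row=0 col=1 char='e'
After 2 (h): row=0 col=0 char='r'
After 3 (k): row=0 col=0 char='r'
After 4 (l): row=0 col=1 char='e'
After 5 (b): row=0 col=0 char='r'
After 6 (k): row=0 col=0 char='r'
After 7 (l): row=0 col=1 char='e'
After 8 (gg): row=0 col=0 char='r'
After 9 (w): row=0 col=5 char='t'
After 10 (0): row=0 col=0 char='r'
After 11 (l): row=0 col=1 char='e'
After 12 (l): row=0 col=2 char='d'

Answer: red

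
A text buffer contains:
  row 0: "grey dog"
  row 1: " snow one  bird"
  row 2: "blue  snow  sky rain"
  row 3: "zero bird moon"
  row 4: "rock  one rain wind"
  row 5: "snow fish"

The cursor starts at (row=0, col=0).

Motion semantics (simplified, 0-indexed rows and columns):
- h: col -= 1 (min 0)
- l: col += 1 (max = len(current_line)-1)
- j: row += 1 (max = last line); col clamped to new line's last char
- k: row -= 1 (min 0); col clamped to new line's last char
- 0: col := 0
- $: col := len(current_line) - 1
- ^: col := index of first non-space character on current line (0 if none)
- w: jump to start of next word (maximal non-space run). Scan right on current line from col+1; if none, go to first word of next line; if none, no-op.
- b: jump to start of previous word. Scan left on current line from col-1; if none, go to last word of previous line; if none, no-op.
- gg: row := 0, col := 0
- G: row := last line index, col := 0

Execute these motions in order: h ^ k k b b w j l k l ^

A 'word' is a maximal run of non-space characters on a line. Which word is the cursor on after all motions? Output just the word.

Answer: grey

Derivation:
After 1 (h): row=0 col=0 char='g'
After 2 (^): row=0 col=0 char='g'
After 3 (k): row=0 col=0 char='g'
After 4 (k): row=0 col=0 char='g'
After 5 (b): row=0 col=0 char='g'
After 6 (b): row=0 col=0 char='g'
After 7 (w): row=0 col=5 char='d'
After 8 (j): row=1 col=5 char='_'
After 9 (l): row=1 col=6 char='o'
After 10 (k): row=0 col=6 char='o'
After 11 (l): row=0 col=7 char='g'
After 12 (^): row=0 col=0 char='g'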